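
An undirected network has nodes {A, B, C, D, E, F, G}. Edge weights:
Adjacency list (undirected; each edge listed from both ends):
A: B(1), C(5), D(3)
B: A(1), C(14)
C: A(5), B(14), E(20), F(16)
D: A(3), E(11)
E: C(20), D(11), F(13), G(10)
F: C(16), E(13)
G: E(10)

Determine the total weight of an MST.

43

Grow the tree from D using Prim:
Step 1: cheapest edge leaving the tree is A—D (3); add A.
Step 2: cheapest edge leaving the tree is A—B (1); add B.
Step 3: cheapest edge leaving the tree is A—C (5); add C.
Step 4: cheapest edge leaving the tree is D—E (11); add E.
Step 5: cheapest edge leaving the tree is E—G (10); add G.
Step 6: cheapest edge leaving the tree is E—F (13); add F.
MST edges: A—D, A—B, A—C, D—E, E—G, E—F; total weight 3+1+5+11+10+13 = 43.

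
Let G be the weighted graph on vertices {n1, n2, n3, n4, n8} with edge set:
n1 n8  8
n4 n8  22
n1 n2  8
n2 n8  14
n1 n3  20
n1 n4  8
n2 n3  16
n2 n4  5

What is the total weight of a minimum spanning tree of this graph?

Sort edges by weight, then run Kruskal:
n2 n4 (5): add — endpoints in different components.
n1 n2 (8): add — endpoints in different components.
n1 n4 (8): skip — n1 and n4 already connected.
n1 n8 (8): add — endpoints in different components.
n2 n8 (14): skip — n8 and n2 already connected.
n2 n3 (16): add — endpoints in different components.
MST edges: n2 n4, n1 n2, n1 n8, n2 n3; total weight 5+8+8+16 = 37.

37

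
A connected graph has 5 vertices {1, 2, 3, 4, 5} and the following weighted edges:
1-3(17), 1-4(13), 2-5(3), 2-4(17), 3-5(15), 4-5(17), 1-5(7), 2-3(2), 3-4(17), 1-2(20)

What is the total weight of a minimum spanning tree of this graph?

Kruskal: consider edges lightest-first.
2-3 (2): add — endpoints in different components.
2-5 (3): add — endpoints in different components.
1-5 (7): add — endpoints in different components.
1-4 (13): add — endpoints in different components.
MST edges: 2-3, 2-5, 1-5, 1-4; total weight 2+3+7+13 = 25.

25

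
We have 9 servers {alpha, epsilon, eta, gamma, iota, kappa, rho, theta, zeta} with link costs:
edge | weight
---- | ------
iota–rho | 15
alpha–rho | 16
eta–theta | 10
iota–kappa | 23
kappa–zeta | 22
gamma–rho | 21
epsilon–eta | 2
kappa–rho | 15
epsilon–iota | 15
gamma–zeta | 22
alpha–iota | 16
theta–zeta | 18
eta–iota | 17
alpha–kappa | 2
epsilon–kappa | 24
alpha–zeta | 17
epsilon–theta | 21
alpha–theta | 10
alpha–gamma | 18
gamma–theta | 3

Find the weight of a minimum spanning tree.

74

Sort edges by weight, then run Kruskal:
alpha–kappa (2): add — endpoints in different components.
epsilon–eta (2): add — endpoints in different components.
gamma–theta (3): add — endpoints in different components.
alpha–theta (10): add — endpoints in different components.
eta–theta (10): add — endpoints in different components.
epsilon–iota (15): add — endpoints in different components.
iota–rho (15): add — endpoints in different components.
kappa–rho (15): skip — kappa and rho already connected.
alpha–iota (16): skip — alpha and iota already connected.
alpha–rho (16): skip — alpha and rho already connected.
alpha–zeta (17): add — endpoints in different components.
MST edges: alpha–kappa, epsilon–eta, gamma–theta, alpha–theta, eta–theta, epsilon–iota, iota–rho, alpha–zeta; total weight 2+2+3+10+10+15+15+17 = 74.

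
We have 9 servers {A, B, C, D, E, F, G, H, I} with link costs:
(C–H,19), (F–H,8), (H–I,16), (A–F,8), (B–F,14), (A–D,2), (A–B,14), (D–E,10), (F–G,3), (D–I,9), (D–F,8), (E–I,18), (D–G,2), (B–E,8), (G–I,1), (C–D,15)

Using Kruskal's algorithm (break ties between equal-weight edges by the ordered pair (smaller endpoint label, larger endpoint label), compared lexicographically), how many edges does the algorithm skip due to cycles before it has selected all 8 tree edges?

Sort edges by weight, then run Kruskal:
G–I (1): add — endpoints in different components.
A–D (2): add — endpoints in different components.
D–G (2): add — endpoints in different components.
F–G (3): add — endpoints in different components.
A–F (8): skip — A and F already connected.
B–E (8): add — endpoints in different components.
D–F (8): skip — D and F already connected.
F–H (8): add — endpoints in different components.
D–I (9): skip — D and I already connected.
D–E (10): add — endpoints in different components.
A–B (14): skip — A and B already connected.
B–F (14): skip — B and F already connected.
C–D (15): add — endpoints in different components.
Edges rejected before the tree was complete: 5.

5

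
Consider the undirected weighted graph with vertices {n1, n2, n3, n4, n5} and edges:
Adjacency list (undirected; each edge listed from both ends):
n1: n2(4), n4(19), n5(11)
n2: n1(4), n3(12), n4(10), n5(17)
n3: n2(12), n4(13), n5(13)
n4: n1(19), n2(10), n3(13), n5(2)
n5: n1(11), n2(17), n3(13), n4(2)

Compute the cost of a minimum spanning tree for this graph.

Kruskal: consider edges lightest-first.
n4–n5 (2): add — endpoints in different components.
n1–n2 (4): add — endpoints in different components.
n2–n4 (10): add — endpoints in different components.
n1–n5 (11): skip — n1 and n5 already connected.
n2–n3 (12): add — endpoints in different components.
MST edges: n4–n5, n1–n2, n2–n4, n2–n3; total weight 2+4+10+12 = 28.

28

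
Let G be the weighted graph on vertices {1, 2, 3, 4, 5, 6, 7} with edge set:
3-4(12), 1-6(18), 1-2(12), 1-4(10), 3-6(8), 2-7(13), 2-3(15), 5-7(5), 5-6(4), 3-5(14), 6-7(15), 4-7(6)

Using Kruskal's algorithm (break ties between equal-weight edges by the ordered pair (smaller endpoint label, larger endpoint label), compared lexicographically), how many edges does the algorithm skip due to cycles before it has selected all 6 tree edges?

Kruskal: consider edges lightest-first.
5-6 (4): add. Components now {1} {2} {3} {4} {5,6} {7}
5-7 (5): add. Components now {1} {2} {3} {4} {5,6,7}
4-7 (6): add. Components now {1} {2} {3} {4,5,6,7}
3-6 (8): add. Components now {1} {2} {3,4,5,6,7}
1-4 (10): add. Components now {1,3,4,5,6,7} {2}
1-2 (12): add. Components now {1,2,3,4,5,6,7}
Edges rejected before the tree was complete: 0.

0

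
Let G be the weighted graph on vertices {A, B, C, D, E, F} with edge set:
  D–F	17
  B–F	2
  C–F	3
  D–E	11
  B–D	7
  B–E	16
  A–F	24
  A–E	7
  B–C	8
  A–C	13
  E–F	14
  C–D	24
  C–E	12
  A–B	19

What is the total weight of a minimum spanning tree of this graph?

Kruskal's algorithm — process edges by increasing weight (ties by edge label):
B–F (2): add. Components now {A} {B,F} {C} {D} {E}
C–F (3): add. Components now {A} {B,C,F} {D} {E}
A–E (7): add. Components now {A,E} {B,C,F} {D}
B–D (7): add. Components now {A,E} {B,C,D,F}
B–C (8): skip — B and C already connected.
D–E (11): add. Components now {A,B,C,D,E,F}
MST edges: B–F, C–F, A–E, B–D, D–E; total weight 2+3+7+7+11 = 30.

30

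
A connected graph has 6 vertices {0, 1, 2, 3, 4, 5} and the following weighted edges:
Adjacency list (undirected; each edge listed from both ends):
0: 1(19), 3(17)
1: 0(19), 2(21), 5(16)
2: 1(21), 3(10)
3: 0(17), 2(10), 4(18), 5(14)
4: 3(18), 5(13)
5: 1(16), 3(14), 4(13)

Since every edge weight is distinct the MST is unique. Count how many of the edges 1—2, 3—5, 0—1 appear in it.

Kruskal's algorithm — process edges by increasing weight (ties by edge label):
2—3 (10): add. Components now {0} {1} {2,3} {4} {5}
4—5 (13): add. Components now {0} {1} {2,3} {4,5}
3—5 (14): add. Components now {0} {1} {2,3,4,5}
1—5 (16): add. Components now {0} {1,2,3,4,5}
0—3 (17): add. Components now {0,1,2,3,4,5}
MST edge set: {2—3, 4—5, 3—5, 1—5, 0—3}.
Of the listed edges, {3—5} are in the MST → 1.

1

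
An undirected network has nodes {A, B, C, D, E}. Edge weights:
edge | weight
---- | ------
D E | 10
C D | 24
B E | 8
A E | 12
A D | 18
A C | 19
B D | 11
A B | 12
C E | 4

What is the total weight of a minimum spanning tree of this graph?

34

Prim, starting at B.
Step 1: frontier [B E 8, B D 11, A B 12] → take B E (8); add E.
Step 2: frontier [B D 11, A B 12, C E 4, D E 10, A E 12] → take C E (4); add C.
Step 3: frontier [B D 11, A B 12, A C 19, C D 24, D E 10, A E 12] → take D E (10); add D.
Step 4: frontier [A B 12, A C 19, A D 18, A E 12] → take A B (12); add A.
MST edges: B E, C E, D E, A B; total weight 8+4+10+12 = 34.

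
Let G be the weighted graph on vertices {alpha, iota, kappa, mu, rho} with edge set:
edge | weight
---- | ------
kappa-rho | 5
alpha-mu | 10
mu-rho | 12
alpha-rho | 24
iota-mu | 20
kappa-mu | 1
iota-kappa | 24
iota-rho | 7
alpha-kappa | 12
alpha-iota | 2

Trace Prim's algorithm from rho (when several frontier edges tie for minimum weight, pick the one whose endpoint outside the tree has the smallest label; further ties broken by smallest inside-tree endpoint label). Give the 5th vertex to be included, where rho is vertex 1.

alpha

Prim's algorithm from rho:
Step 1: cheapest edge leaving the tree is kappa-rho (5); add kappa.
Step 2: cheapest edge leaving the tree is kappa-mu (1); add mu.
Step 3: cheapest edge leaving the tree is iota-rho (7); add iota.
Step 4: cheapest edge leaving the tree is alpha-iota (2); add alpha.
Vertex order: rho, kappa, mu, iota, alpha. The 5th vertex is alpha.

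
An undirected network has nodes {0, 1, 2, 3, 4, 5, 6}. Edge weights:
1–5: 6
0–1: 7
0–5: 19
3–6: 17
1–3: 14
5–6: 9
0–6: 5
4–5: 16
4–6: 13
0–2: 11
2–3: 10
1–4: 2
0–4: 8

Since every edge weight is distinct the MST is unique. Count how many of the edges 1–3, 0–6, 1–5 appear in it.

2

Sort edges by weight, then run Kruskal:
1–4 (2): add. Components now {0} {1,4} {2} {3} {5} {6}
0–6 (5): add. Components now {0,6} {1,4} {2} {3} {5}
1–5 (6): add. Components now {0,6} {1,4,5} {2} {3}
0–1 (7): add. Components now {0,1,4,5,6} {2} {3}
0–4 (8): skip — 0 and 4 already connected.
5–6 (9): skip — 5 and 6 already connected.
2–3 (10): add. Components now {0,1,4,5,6} {2,3}
0–2 (11): add. Components now {0,1,2,3,4,5,6}
MST edge set: {1–4, 0–6, 1–5, 0–1, 2–3, 0–2}.
Of the listed edges, {0–6, 1–5} are in the MST → 2.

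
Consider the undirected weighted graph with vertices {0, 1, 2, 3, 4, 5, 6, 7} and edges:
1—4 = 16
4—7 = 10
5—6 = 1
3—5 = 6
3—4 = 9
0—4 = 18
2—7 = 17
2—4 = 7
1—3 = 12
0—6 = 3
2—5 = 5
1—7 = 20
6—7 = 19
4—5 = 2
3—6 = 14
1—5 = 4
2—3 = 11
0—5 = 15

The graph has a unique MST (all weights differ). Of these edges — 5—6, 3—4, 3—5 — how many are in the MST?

Kruskal: consider edges lightest-first.
5—6 (1): add — endpoints in different components.
4—5 (2): add — endpoints in different components.
0—6 (3): add — endpoints in different components.
1—5 (4): add — endpoints in different components.
2—5 (5): add — endpoints in different components.
3—5 (6): add — endpoints in different components.
2—4 (7): skip — 2 and 4 already connected.
3—4 (9): skip — 3 and 4 already connected.
4—7 (10): add — endpoints in different components.
MST edge set: {5—6, 4—5, 0—6, 1—5, 2—5, 3—5, 4—7}.
Of the listed edges, {5—6, 3—5} are in the MST → 2.

2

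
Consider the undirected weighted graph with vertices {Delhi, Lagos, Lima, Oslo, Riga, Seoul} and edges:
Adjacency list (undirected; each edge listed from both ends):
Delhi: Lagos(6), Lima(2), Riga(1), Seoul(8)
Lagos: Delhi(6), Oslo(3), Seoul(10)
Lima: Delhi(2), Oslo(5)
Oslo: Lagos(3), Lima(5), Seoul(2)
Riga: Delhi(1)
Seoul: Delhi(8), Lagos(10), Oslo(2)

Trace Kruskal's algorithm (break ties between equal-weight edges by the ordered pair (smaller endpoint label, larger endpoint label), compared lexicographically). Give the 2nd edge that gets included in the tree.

Delhi-Lima

Kruskal: consider edges lightest-first.
Delhi—Riga (1): add. Components now {Oslo} {Delhi,Riga} {Lima} {Lagos} {Seoul}
Delhi—Lima (2): add. Components now {Oslo} {Delhi,Lima,Riga} {Lagos} {Seoul}
Oslo—Seoul (2): add. Components now {Oslo,Seoul} {Delhi,Lima,Riga} {Lagos}
Lagos—Oslo (3): add. Components now {Lagos,Oslo,Seoul} {Delhi,Lima,Riga}
Lima—Oslo (5): add. Components now {Delhi,Lagos,Lima,Oslo,Riga,Seoul}
The 2nd edge added is Delhi—Lima.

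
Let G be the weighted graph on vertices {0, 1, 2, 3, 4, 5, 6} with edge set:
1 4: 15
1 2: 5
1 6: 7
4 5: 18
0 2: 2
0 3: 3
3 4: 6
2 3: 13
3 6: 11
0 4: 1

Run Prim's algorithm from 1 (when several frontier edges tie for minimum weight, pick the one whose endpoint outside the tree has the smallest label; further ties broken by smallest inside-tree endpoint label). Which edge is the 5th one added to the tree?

1-6

Prim's algorithm from 1:
Step 1: frontier [1 2 5, 1 6 7, 1 4 15] → take 1 2 (5); add 2.
Step 2: frontier [1 6 7, 1 4 15, 0 2 2, 2 3 13] → take 0 2 (2); add 0.
Step 3: frontier [0 4 1, 0 3 3, 1 6 7, 1 4 15, 2 3 13] → take 0 4 (1); add 4.
Step 4: frontier [0 3 3, 1 6 7, 2 3 13, 3 4 6, 4 5 18] → take 0 3 (3); add 3.
Step 5: frontier [1 6 7, 3 6 11, 4 5 18] → take 1 6 (7); add 6.
Step 6: frontier [4 5 18] → take 4 5 (18); add 5.
The 5th edge added is 1 6.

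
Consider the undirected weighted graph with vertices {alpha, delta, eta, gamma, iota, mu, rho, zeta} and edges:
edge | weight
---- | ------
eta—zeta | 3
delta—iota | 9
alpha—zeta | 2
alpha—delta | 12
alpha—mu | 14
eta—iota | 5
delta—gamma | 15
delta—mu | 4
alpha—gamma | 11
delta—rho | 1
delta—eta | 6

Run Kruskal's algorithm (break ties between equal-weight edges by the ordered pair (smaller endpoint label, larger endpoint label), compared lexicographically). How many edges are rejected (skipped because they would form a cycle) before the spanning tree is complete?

Sort edges by weight, then run Kruskal:
delta—rho (1): add — endpoints in different components.
alpha—zeta (2): add — endpoints in different components.
eta—zeta (3): add — endpoints in different components.
delta—mu (4): add — endpoints in different components.
eta—iota (5): add — endpoints in different components.
delta—eta (6): add — endpoints in different components.
delta—iota (9): skip — iota and delta already connected.
alpha—gamma (11): add — endpoints in different components.
Edges rejected before the tree was complete: 1.

1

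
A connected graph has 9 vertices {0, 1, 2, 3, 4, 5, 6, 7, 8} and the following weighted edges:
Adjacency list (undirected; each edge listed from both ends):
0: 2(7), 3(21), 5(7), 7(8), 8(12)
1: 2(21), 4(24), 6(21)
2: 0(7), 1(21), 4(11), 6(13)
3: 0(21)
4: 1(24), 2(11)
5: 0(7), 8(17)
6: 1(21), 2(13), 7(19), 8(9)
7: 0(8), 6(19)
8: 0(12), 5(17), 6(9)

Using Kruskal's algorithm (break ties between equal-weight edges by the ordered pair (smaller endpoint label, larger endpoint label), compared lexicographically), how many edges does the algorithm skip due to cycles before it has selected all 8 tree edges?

3

Kruskal: consider edges lightest-first.
0 2 (7): add — endpoints in different components.
0 5 (7): add — endpoints in different components.
0 7 (8): add — endpoints in different components.
6 8 (9): add — endpoints in different components.
2 4 (11): add — endpoints in different components.
0 8 (12): add — endpoints in different components.
2 6 (13): skip — 2 and 6 already connected.
5 8 (17): skip — 5 and 8 already connected.
6 7 (19): skip — 6 and 7 already connected.
0 3 (21): add — endpoints in different components.
1 2 (21): add — endpoints in different components.
Edges rejected before the tree was complete: 3.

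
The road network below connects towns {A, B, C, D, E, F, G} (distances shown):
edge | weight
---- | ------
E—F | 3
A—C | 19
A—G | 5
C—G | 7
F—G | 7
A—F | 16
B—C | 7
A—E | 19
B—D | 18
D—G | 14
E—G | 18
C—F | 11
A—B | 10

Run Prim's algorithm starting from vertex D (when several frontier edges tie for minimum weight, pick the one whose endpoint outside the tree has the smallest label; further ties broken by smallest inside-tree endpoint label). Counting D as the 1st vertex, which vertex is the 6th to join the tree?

F

Prim, starting at D.
Step 1: frontier [D—G 14, B—D 18] → take D—G (14); add G.
Step 2: frontier [B—D 18, A—G 5, C—G 7, F—G 7, E—G 18] → take A—G (5); add A.
Step 3: frontier [A—B 10, A—F 16, A—C 19, A—E 19, B—D 18, C—G 7, F—G 7, E—G 18] → take C—G (7); add C.
Step 4: frontier [A—B 10, A—F 16, A—E 19, B—C 7, C—F 11, B—D 18, F—G 7, E—G 18] → take B—C (7); add B.
Step 5: frontier [A—F 16, A—E 19, C—F 11, F—G 7, E—G 18] → take F—G (7); add F.
Step 6: frontier [A—E 19, E—F 3, E—G 18] → take E—F (3); add E.
Vertex order: D, G, A, C, B, F, E. The 6th vertex is F.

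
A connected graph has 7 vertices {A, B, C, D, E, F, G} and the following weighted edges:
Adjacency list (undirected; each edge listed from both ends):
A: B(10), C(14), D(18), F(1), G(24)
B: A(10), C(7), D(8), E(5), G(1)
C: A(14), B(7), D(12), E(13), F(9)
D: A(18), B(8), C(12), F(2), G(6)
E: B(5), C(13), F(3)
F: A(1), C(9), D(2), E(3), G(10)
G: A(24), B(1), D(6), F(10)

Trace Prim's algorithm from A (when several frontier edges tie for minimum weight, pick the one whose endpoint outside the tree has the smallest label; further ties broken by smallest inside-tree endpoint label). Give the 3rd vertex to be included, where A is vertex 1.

Prim's algorithm from A:
Step 1: cheapest edge leaving the tree is A F (1); add F.
Step 2: cheapest edge leaving the tree is D F (2); add D.
Step 3: cheapest edge leaving the tree is E F (3); add E.
Step 4: cheapest edge leaving the tree is B E (5); add B.
Step 5: cheapest edge leaving the tree is B G (1); add G.
Step 6: cheapest edge leaving the tree is B C (7); add C.
Vertex order: A, F, D, E, B, G, C. The 3rd vertex is D.

D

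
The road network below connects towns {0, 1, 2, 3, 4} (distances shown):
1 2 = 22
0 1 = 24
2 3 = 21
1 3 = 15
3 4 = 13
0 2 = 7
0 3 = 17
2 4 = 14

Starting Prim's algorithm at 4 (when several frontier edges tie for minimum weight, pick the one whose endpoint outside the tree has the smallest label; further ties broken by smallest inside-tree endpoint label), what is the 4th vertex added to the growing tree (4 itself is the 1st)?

0

Grow the tree from 4 using Prim:
Step 1: frontier [3 4 13, 2 4 14] → take 3 4 (13); add 3.
Step 2: frontier [1 3 15, 0 3 17, 2 3 21, 2 4 14] → take 2 4 (14); add 2.
Step 3: frontier [0 2 7, 1 2 22, 1 3 15, 0 3 17] → take 0 2 (7); add 0.
Step 4: frontier [0 1 24, 1 2 22, 1 3 15] → take 1 3 (15); add 1.
Vertex order: 4, 3, 2, 0, 1. The 4th vertex is 0.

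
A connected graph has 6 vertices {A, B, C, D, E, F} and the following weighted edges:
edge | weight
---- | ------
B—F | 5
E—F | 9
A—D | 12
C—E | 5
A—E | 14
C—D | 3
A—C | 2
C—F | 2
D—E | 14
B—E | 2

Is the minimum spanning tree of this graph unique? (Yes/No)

No

Kruskal's algorithm — process edges by increasing weight (ties by edge label):
A—C (2): add. Components now {A,C} {B} {D} {E} {F}
B—E (2): add. Components now {A,C} {B,E} {D} {F}
C—F (2): add. Components now {A,C,F} {B,E} {D}
C—D (3): add. Components now {A,C,D,F} {B,E}
B—F (5): add. Components now {A,B,C,D,E,F}
Non-tree edge C—E has weight 5, equal to the heaviest edge on its tree cycle — swapping gives another MST of the same weight. Not unique.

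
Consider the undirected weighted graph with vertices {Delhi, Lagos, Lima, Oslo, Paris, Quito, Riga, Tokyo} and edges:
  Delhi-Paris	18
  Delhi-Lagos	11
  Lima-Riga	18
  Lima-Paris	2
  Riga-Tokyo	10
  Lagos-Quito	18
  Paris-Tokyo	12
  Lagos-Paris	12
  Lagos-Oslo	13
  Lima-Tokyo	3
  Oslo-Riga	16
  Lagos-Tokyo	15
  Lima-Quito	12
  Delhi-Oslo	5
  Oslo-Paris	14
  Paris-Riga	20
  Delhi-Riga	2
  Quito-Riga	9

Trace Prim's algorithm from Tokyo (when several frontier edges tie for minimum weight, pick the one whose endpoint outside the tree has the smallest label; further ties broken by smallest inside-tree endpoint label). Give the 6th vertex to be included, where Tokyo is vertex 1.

Oslo

Prim, starting at Tokyo.
Step 1: cheapest edge leaving the tree is Lima-Tokyo (3); add Lima.
Step 2: cheapest edge leaving the tree is Lima-Paris (2); add Paris.
Step 3: cheapest edge leaving the tree is Riga-Tokyo (10); add Riga.
Step 4: cheapest edge leaving the tree is Delhi-Riga (2); add Delhi.
Step 5: cheapest edge leaving the tree is Delhi-Oslo (5); add Oslo.
Step 6: cheapest edge leaving the tree is Quito-Riga (9); add Quito.
Step 7: cheapest edge leaving the tree is Delhi-Lagos (11); add Lagos.
Vertex order: Tokyo, Lima, Paris, Riga, Delhi, Oslo, Quito, Lagos. The 6th vertex is Oslo.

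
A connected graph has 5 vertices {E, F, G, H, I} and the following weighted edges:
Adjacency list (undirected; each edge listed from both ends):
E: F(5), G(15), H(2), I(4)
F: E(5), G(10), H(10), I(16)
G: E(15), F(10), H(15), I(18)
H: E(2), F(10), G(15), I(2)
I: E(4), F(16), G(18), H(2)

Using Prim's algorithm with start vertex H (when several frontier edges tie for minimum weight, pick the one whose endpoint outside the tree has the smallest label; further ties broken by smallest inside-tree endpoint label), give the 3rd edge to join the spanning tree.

E-F

Prim, starting at H.
Step 1: cheapest edge leaving the tree is E—H (2); add E.
Step 2: cheapest edge leaving the tree is H—I (2); add I.
Step 3: cheapest edge leaving the tree is E—F (5); add F.
Step 4: cheapest edge leaving the tree is F—G (10); add G.
The 3rd edge added is E—F.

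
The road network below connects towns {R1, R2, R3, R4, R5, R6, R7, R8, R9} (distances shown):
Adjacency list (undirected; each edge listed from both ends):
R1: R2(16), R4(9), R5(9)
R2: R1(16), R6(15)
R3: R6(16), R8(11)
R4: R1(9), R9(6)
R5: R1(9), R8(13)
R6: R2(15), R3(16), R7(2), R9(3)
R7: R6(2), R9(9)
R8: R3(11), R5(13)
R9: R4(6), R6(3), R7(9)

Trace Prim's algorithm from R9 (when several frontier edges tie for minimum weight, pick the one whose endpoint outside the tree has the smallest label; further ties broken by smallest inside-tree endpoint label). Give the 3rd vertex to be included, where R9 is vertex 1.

Grow the tree from R9 using Prim:
Step 1: cheapest edge leaving the tree is R6 R9 (3); add R6.
Step 2: cheapest edge leaving the tree is R6 R7 (2); add R7.
Step 3: cheapest edge leaving the tree is R4 R9 (6); add R4.
Step 4: cheapest edge leaving the tree is R1 R4 (9); add R1.
Step 5: cheapest edge leaving the tree is R1 R5 (9); add R5.
Step 6: cheapest edge leaving the tree is R5 R8 (13); add R8.
Step 7: cheapest edge leaving the tree is R3 R8 (11); add R3.
Step 8: cheapest edge leaving the tree is R2 R6 (15); add R2.
Vertex order: R9, R6, R7, R4, R1, R5, R8, R3, R2. The 3rd vertex is R7.

R7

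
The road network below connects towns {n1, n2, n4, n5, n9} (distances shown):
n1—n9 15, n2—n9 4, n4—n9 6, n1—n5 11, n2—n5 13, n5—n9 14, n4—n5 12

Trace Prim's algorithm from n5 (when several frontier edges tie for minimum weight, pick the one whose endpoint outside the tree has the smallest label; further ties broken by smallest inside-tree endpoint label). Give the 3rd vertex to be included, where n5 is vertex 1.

n4

Prim's algorithm from n5:
Step 1: cheapest edge leaving the tree is n1—n5 (11); add n1.
Step 2: cheapest edge leaving the tree is n4—n5 (12); add n4.
Step 3: cheapest edge leaving the tree is n4—n9 (6); add n9.
Step 4: cheapest edge leaving the tree is n2—n9 (4); add n2.
Vertex order: n5, n1, n4, n9, n2. The 3rd vertex is n4.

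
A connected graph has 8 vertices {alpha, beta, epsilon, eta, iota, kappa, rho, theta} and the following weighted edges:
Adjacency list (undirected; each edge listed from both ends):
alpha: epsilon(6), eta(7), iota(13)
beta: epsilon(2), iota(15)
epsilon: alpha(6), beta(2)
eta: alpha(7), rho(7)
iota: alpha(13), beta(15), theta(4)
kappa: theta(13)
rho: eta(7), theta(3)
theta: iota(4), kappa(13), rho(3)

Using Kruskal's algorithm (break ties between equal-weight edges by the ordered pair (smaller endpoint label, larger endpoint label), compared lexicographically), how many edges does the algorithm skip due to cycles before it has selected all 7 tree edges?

Kruskal: consider edges lightest-first.
beta—epsilon (2): add — endpoints in different components.
rho—theta (3): add — endpoints in different components.
iota—theta (4): add — endpoints in different components.
alpha—epsilon (6): add — endpoints in different components.
alpha—eta (7): add — endpoints in different components.
eta—rho (7): add — endpoints in different components.
alpha—iota (13): skip — alpha and iota already connected.
kappa—theta (13): add — endpoints in different components.
Edges rejected before the tree was complete: 1.

1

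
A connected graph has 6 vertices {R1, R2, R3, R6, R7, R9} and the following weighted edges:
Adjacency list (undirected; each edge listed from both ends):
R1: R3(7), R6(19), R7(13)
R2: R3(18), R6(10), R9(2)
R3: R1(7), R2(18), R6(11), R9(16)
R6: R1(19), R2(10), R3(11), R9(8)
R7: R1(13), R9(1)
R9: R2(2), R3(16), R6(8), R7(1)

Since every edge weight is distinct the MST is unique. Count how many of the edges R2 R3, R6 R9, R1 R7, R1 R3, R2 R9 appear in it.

3

Sort edges by weight, then run Kruskal:
R7 R9 (1): add — endpoints in different components.
R2 R9 (2): add — endpoints in different components.
R1 R3 (7): add — endpoints in different components.
R6 R9 (8): add — endpoints in different components.
R2 R6 (10): skip — R6 and R2 already connected.
R3 R6 (11): add — endpoints in different components.
MST edge set: {R7 R9, R2 R9, R1 R3, R6 R9, R3 R6}.
Of the listed edges, {R6 R9, R1 R3, R2 R9} are in the MST → 3.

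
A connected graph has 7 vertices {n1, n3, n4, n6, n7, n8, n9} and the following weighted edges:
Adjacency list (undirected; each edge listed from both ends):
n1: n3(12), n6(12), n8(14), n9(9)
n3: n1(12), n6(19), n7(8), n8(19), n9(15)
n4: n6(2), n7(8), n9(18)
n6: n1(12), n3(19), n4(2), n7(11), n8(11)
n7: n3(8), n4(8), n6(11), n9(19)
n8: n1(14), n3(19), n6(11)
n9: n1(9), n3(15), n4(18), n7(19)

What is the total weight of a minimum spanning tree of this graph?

Kruskal: consider edges lightest-first.
n4 n6 (2): add — endpoints in different components.
n3 n7 (8): add — endpoints in different components.
n4 n7 (8): add — endpoints in different components.
n1 n9 (9): add — endpoints in different components.
n6 n7 (11): skip — n7 and n6 already connected.
n6 n8 (11): add — endpoints in different components.
n1 n3 (12): add — endpoints in different components.
MST edges: n4 n6, n3 n7, n4 n7, n1 n9, n6 n8, n1 n3; total weight 2+8+8+9+11+12 = 50.

50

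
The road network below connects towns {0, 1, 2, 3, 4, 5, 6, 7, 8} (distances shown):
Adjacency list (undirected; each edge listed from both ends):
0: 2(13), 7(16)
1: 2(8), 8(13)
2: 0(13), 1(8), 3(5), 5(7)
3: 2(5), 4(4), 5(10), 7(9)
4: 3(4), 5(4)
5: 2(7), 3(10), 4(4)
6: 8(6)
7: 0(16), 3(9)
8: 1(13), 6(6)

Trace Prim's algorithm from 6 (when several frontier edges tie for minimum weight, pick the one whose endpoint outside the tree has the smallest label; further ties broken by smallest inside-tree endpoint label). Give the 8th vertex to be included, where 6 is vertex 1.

Prim, starting at 6.
Step 1: cheapest edge leaving the tree is 6—8 (6); add 8.
Step 2: cheapest edge leaving the tree is 1—8 (13); add 1.
Step 3: cheapest edge leaving the tree is 1—2 (8); add 2.
Step 4: cheapest edge leaving the tree is 2—3 (5); add 3.
Step 5: cheapest edge leaving the tree is 3—4 (4); add 4.
Step 6: cheapest edge leaving the tree is 4—5 (4); add 5.
Step 7: cheapest edge leaving the tree is 3—7 (9); add 7.
Step 8: cheapest edge leaving the tree is 0—2 (13); add 0.
Vertex order: 6, 8, 1, 2, 3, 4, 5, 7, 0. The 8th vertex is 7.

7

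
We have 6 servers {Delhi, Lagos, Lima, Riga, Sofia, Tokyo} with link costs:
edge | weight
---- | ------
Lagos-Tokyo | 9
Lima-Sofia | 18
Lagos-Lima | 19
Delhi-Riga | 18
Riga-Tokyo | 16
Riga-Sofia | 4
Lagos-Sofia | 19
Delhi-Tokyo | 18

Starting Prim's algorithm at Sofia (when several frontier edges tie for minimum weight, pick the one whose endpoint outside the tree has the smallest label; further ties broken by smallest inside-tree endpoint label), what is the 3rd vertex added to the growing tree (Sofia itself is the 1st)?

Tokyo

Prim, starting at Sofia.
Step 1: cheapest edge leaving the tree is Riga-Sofia (4); add Riga.
Step 2: cheapest edge leaving the tree is Riga-Tokyo (16); add Tokyo.
Step 3: cheapest edge leaving the tree is Lagos-Tokyo (9); add Lagos.
Step 4: cheapest edge leaving the tree is Delhi-Riga (18); add Delhi.
Step 5: cheapest edge leaving the tree is Lima-Sofia (18); add Lima.
Vertex order: Sofia, Riga, Tokyo, Lagos, Delhi, Lima. The 3rd vertex is Tokyo.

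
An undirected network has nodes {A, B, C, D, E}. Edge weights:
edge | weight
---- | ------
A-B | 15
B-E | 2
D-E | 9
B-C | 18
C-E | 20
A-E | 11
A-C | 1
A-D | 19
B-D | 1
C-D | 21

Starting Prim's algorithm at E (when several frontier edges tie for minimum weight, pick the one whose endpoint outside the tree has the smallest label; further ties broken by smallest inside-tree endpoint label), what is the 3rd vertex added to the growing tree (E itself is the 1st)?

Prim's algorithm from E:
Step 1: cheapest edge leaving the tree is B-E (2); add B.
Step 2: cheapest edge leaving the tree is B-D (1); add D.
Step 3: cheapest edge leaving the tree is A-E (11); add A.
Step 4: cheapest edge leaving the tree is A-C (1); add C.
Vertex order: E, B, D, A, C. The 3rd vertex is D.

D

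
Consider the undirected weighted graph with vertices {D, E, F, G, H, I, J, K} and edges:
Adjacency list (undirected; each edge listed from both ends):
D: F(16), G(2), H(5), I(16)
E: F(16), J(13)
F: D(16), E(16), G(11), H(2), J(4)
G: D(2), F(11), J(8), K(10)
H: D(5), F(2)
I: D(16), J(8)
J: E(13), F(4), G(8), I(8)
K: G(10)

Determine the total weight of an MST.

Kruskal: consider edges lightest-first.
D—G (2): add — endpoints in different components.
F—H (2): add — endpoints in different components.
F—J (4): add — endpoints in different components.
D—H (5): add — endpoints in different components.
G—J (8): skip — G and J already connected.
I—J (8): add — endpoints in different components.
G—K (10): add — endpoints in different components.
F—G (11): skip — F and G already connected.
E—J (13): add — endpoints in different components.
MST edges: D—G, F—H, F—J, D—H, I—J, G—K, E—J; total weight 2+2+4+5+8+10+13 = 44.

44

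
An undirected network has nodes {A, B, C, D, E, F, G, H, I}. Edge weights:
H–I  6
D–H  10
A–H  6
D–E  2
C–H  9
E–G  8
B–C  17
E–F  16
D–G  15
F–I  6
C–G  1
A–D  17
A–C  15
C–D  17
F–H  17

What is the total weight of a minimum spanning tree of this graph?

Kruskal's algorithm — process edges by increasing weight (ties by edge label):
C–G (1): add — endpoints in different components.
D–E (2): add — endpoints in different components.
A–H (6): add — endpoints in different components.
F–I (6): add — endpoints in different components.
H–I (6): add — endpoints in different components.
E–G (8): add — endpoints in different components.
C–H (9): add — endpoints in different components.
D–H (10): skip — D and H already connected.
A–C (15): skip — A and C already connected.
D–G (15): skip — D and G already connected.
E–F (16): skip — E and F already connected.
A–D (17): skip — A and D already connected.
B–C (17): add — endpoints in different components.
MST edges: C–G, D–E, A–H, F–I, H–I, E–G, C–H, B–C; total weight 1+2+6+6+6+8+9+17 = 55.

55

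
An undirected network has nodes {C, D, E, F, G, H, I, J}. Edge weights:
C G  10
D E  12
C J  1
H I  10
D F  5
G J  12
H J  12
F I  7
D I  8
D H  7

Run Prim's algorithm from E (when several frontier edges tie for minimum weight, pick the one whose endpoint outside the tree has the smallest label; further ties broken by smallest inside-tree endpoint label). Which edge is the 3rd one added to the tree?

D-H

Prim, starting at E.
Step 1: cheapest edge leaving the tree is D E (12); add D.
Step 2: cheapest edge leaving the tree is D F (5); add F.
Step 3: cheapest edge leaving the tree is D H (7); add H.
Step 4: cheapest edge leaving the tree is F I (7); add I.
Step 5: cheapest edge leaving the tree is H J (12); add J.
Step 6: cheapest edge leaving the tree is C J (1); add C.
Step 7: cheapest edge leaving the tree is C G (10); add G.
The 3rd edge added is D H.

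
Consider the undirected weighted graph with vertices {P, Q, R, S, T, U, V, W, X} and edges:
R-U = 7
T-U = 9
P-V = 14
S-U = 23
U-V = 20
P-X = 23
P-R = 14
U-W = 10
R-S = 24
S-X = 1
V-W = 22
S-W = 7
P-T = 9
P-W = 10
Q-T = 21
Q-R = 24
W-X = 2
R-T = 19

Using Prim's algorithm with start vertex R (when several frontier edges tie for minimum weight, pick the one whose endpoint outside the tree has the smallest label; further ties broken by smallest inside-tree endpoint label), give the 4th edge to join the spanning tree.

Prim, starting at R.
Step 1: cheapest edge leaving the tree is R-U (7); add U.
Step 2: cheapest edge leaving the tree is T-U (9); add T.
Step 3: cheapest edge leaving the tree is P-T (9); add P.
Step 4: cheapest edge leaving the tree is P-W (10); add W.
Step 5: cheapest edge leaving the tree is W-X (2); add X.
Step 6: cheapest edge leaving the tree is S-X (1); add S.
Step 7: cheapest edge leaving the tree is P-V (14); add V.
Step 8: cheapest edge leaving the tree is Q-T (21); add Q.
The 4th edge added is P-W.

P-W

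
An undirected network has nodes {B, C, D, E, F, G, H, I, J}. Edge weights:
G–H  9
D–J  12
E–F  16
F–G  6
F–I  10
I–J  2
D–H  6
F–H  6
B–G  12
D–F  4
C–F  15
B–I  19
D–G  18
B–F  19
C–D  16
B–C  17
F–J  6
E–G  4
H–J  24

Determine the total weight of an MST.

55

Kruskal's algorithm — process edges by increasing weight (ties by edge label):
I–J (2): add — endpoints in different components.
D–F (4): add — endpoints in different components.
E–G (4): add — endpoints in different components.
D–H (6): add — endpoints in different components.
F–G (6): add — endpoints in different components.
F–H (6): skip — F and H already connected.
F–J (6): add — endpoints in different components.
G–H (9): skip — G and H already connected.
F–I (10): skip — F and I already connected.
B–G (12): add — endpoints in different components.
D–J (12): skip — D and J already connected.
C–F (15): add — endpoints in different components.
MST edges: I–J, D–F, E–G, D–H, F–G, F–J, B–G, C–F; total weight 2+4+4+6+6+6+12+15 = 55.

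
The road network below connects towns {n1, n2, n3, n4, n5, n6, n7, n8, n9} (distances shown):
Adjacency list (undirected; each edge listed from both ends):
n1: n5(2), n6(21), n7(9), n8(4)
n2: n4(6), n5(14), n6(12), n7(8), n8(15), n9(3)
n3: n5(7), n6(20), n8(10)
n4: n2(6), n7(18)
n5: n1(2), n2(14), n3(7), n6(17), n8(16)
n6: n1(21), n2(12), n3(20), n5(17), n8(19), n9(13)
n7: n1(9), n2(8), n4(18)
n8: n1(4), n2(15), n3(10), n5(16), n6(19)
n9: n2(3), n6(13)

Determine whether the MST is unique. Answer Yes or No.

Yes

Sort edges by weight, then run Kruskal:
n1-n5 (2): add — endpoints in different components.
n2-n9 (3): add — endpoints in different components.
n1-n8 (4): add — endpoints in different components.
n2-n4 (6): add — endpoints in different components.
n3-n5 (7): add — endpoints in different components.
n2-n7 (8): add — endpoints in different components.
n1-n7 (9): add — endpoints in different components.
n3-n8 (10): skip — n8 and n3 already connected.
n2-n6 (12): add — endpoints in different components.
Every non-tree edge has weight strictly greater than the heaviest edge on the tree path between its endpoints, so the MST is unique.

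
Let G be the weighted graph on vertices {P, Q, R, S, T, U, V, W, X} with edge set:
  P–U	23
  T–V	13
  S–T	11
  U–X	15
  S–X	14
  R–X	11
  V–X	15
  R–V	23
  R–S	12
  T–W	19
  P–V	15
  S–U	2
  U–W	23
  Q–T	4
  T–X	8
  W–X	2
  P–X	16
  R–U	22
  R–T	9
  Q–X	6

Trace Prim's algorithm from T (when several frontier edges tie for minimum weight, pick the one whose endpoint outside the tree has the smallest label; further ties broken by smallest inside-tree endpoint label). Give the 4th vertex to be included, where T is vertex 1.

Prim, starting at T.
Step 1: cheapest edge leaving the tree is Q–T (4); add Q.
Step 2: cheapest edge leaving the tree is Q–X (6); add X.
Step 3: cheapest edge leaving the tree is W–X (2); add W.
Step 4: cheapest edge leaving the tree is R–T (9); add R.
Step 5: cheapest edge leaving the tree is S–T (11); add S.
Step 6: cheapest edge leaving the tree is S–U (2); add U.
Step 7: cheapest edge leaving the tree is T–V (13); add V.
Step 8: cheapest edge leaving the tree is P–V (15); add P.
Vertex order: T, Q, X, W, R, S, U, V, P. The 4th vertex is W.

W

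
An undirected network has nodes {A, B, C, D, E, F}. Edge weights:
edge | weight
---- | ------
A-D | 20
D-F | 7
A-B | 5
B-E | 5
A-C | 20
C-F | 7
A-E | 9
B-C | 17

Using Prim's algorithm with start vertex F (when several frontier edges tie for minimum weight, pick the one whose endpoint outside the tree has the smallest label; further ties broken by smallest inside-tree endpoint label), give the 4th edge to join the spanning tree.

A-B

Prim's algorithm from F:
Step 1: frontier [C-F 7, D-F 7] → take C-F (7); add C.
Step 2: frontier [B-C 17, A-C 20, D-F 7] → take D-F (7); add D.
Step 3: frontier [B-C 17, A-C 20, A-D 20] → take B-C (17); add B.
Step 4: frontier [A-B 5, B-E 5, A-C 20, A-D 20] → take A-B (5); add A.
Step 5: frontier [A-E 9, B-E 5] → take B-E (5); add E.
The 4th edge added is A-B.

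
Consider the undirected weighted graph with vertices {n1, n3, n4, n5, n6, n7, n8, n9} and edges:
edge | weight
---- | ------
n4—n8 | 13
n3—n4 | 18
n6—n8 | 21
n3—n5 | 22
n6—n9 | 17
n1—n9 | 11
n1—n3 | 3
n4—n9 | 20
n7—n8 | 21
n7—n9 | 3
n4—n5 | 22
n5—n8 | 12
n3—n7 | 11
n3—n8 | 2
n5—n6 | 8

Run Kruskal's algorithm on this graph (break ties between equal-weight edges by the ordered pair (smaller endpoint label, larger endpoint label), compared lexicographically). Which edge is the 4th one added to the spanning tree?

n5-n6

Sort edges by weight, then run Kruskal:
n3—n8 (2): add — endpoints in different components.
n1—n3 (3): add — endpoints in different components.
n7—n9 (3): add — endpoints in different components.
n5—n6 (8): add — endpoints in different components.
n1—n9 (11): add — endpoints in different components.
n3—n7 (11): skip — n3 and n7 already connected.
n5—n8 (12): add — endpoints in different components.
n4—n8 (13): add — endpoints in different components.
The 4th edge added is n5—n6.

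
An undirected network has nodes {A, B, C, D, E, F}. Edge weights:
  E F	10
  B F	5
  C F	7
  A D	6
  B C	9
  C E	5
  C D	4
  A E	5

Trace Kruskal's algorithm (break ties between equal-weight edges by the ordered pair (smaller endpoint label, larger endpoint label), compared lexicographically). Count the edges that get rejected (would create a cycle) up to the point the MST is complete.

1

Sort edges by weight, then run Kruskal:
C D (4): add — endpoints in different components.
A E (5): add — endpoints in different components.
B F (5): add — endpoints in different components.
C E (5): add — endpoints in different components.
A D (6): skip — A and D already connected.
C F (7): add — endpoints in different components.
Edges rejected before the tree was complete: 1.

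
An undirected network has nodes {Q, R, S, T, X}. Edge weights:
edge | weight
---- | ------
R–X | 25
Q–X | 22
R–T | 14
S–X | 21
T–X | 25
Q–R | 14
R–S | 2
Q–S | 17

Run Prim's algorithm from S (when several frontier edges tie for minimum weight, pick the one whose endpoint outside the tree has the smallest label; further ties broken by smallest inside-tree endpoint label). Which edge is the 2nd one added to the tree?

Prim, starting at S.
Step 1: frontier [R–S 2, Q–S 17, S–X 21] → take R–S (2); add R.
Step 2: frontier [Q–R 14, R–T 14, R–X 25, Q–S 17, S–X 21] → take Q–R (14); add Q.
Step 3: frontier [Q–X 22, R–T 14, R–X 25, S–X 21] → take R–T (14); add T.
Step 4: frontier [Q–X 22, R–X 25, S–X 21, T–X 25] → take S–X (21); add X.
The 2nd edge added is Q–R.

Q-R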